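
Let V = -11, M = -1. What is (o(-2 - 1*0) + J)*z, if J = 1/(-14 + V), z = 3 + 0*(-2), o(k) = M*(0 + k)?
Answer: 147/25 ≈ 5.8800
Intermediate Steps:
o(k) = -k (o(k) = -(0 + k) = -k)
z = 3 (z = 3 + 0 = 3)
J = -1/25 (J = 1/(-14 - 11) = 1/(-25) = -1/25 ≈ -0.040000)
(o(-2 - 1*0) + J)*z = (-(-2 - 1*0) - 1/25)*3 = (-(-2 + 0) - 1/25)*3 = (-1*(-2) - 1/25)*3 = (2 - 1/25)*3 = (49/25)*3 = 147/25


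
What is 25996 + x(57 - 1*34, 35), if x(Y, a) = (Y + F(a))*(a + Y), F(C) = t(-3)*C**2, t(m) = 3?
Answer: 240480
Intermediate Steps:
F(C) = 3*C**2
x(Y, a) = (Y + a)*(Y + 3*a**2) (x(Y, a) = (Y + 3*a**2)*(a + Y) = (Y + 3*a**2)*(Y + a) = (Y + a)*(Y + 3*a**2))
25996 + x(57 - 1*34, 35) = 25996 + ((57 - 1*34)**2 + 3*35**3 + (57 - 1*34)*35 + 3*(57 - 1*34)*35**2) = 25996 + ((57 - 34)**2 + 3*42875 + (57 - 34)*35 + 3*(57 - 34)*1225) = 25996 + (23**2 + 128625 + 23*35 + 3*23*1225) = 25996 + (529 + 128625 + 805 + 84525) = 25996 + 214484 = 240480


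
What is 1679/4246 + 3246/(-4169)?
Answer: -616615/1609234 ≈ -0.38317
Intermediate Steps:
1679/4246 + 3246/(-4169) = 1679*(1/4246) + 3246*(-1/4169) = 1679/4246 - 3246/4169 = -616615/1609234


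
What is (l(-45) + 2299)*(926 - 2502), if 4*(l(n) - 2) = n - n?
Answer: -3626376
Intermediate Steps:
l(n) = 2 (l(n) = 2 + (n - n)/4 = 2 + (¼)*0 = 2 + 0 = 2)
(l(-45) + 2299)*(926 - 2502) = (2 + 2299)*(926 - 2502) = 2301*(-1576) = -3626376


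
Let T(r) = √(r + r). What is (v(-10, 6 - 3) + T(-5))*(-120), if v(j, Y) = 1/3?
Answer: -40 - 120*I*√10 ≈ -40.0 - 379.47*I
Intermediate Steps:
T(r) = √2*√r (T(r) = √(2*r) = √2*√r)
v(j, Y) = ⅓
(v(-10, 6 - 3) + T(-5))*(-120) = (⅓ + √2*√(-5))*(-120) = (⅓ + √2*(I*√5))*(-120) = (⅓ + I*√10)*(-120) = -40 - 120*I*√10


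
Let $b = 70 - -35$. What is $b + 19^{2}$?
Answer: $466$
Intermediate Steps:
$b = 105$ ($b = 70 + 35 = 105$)
$b + 19^{2} = 105 + 19^{2} = 105 + 361 = 466$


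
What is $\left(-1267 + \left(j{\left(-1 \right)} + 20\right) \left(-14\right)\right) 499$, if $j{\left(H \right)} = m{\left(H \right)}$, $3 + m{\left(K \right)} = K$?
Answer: $-744009$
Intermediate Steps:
$m{\left(K \right)} = -3 + K$
$j{\left(H \right)} = -3 + H$
$\left(-1267 + \left(j{\left(-1 \right)} + 20\right) \left(-14\right)\right) 499 = \left(-1267 + \left(\left(-3 - 1\right) + 20\right) \left(-14\right)\right) 499 = \left(-1267 + \left(-4 + 20\right) \left(-14\right)\right) 499 = \left(-1267 + 16 \left(-14\right)\right) 499 = \left(-1267 - 224\right) 499 = \left(-1491\right) 499 = -744009$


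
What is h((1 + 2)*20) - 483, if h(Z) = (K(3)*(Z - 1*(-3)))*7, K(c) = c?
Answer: 840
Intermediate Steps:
h(Z) = 63 + 21*Z (h(Z) = (3*(Z - 1*(-3)))*7 = (3*(Z + 3))*7 = (3*(3 + Z))*7 = (9 + 3*Z)*7 = 63 + 21*Z)
h((1 + 2)*20) - 483 = (63 + 21*((1 + 2)*20)) - 483 = (63 + 21*(3*20)) - 483 = (63 + 21*60) - 483 = (63 + 1260) - 483 = 1323 - 483 = 840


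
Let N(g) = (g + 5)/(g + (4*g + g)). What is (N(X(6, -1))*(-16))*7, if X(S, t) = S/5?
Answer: -868/9 ≈ -96.444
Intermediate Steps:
X(S, t) = S/5 (X(S, t) = S*(⅕) = S/5)
N(g) = (5 + g)/(6*g) (N(g) = (5 + g)/(g + 5*g) = (5 + g)/((6*g)) = (5 + g)*(1/(6*g)) = (5 + g)/(6*g))
(N(X(6, -1))*(-16))*7 = (((5 + (⅕)*6)/(6*(((⅕)*6))))*(-16))*7 = (((5 + 6/5)/(6*(6/5)))*(-16))*7 = (((⅙)*(⅚)*(31/5))*(-16))*7 = ((31/36)*(-16))*7 = -124/9*7 = -868/9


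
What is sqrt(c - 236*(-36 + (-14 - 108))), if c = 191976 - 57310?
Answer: 3*sqrt(19106) ≈ 414.67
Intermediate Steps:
c = 134666
sqrt(c - 236*(-36 + (-14 - 108))) = sqrt(134666 - 236*(-36 + (-14 - 108))) = sqrt(134666 - 236*(-36 - 122)) = sqrt(134666 - 236*(-158)) = sqrt(134666 + 37288) = sqrt(171954) = 3*sqrt(19106)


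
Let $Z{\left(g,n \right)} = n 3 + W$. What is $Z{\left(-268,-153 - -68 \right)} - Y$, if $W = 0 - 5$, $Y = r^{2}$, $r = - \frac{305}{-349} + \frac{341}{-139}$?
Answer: $- \frac{617732156456}{2353317121} \approx -262.49$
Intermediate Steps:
$r = - \frac{76614}{48511}$ ($r = \left(-305\right) \left(- \frac{1}{349}\right) + 341 \left(- \frac{1}{139}\right) = \frac{305}{349} - \frac{341}{139} = - \frac{76614}{48511} \approx -1.5793$)
$Y = \frac{5869704996}{2353317121}$ ($Y = \left(- \frac{76614}{48511}\right)^{2} = \frac{5869704996}{2353317121} \approx 2.4942$)
$W = -5$
$Z{\left(g,n \right)} = -5 + 3 n$ ($Z{\left(g,n \right)} = n 3 - 5 = 3 n - 5 = -5 + 3 n$)
$Z{\left(-268,-153 - -68 \right)} - Y = \left(-5 + 3 \left(-153 - -68\right)\right) - \frac{5869704996}{2353317121} = \left(-5 + 3 \left(-153 + 68\right)\right) - \frac{5869704996}{2353317121} = \left(-5 + 3 \left(-85\right)\right) - \frac{5869704996}{2353317121} = \left(-5 - 255\right) - \frac{5869704996}{2353317121} = -260 - \frac{5869704996}{2353317121} = - \frac{617732156456}{2353317121}$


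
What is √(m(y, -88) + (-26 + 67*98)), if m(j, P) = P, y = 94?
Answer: 2*√1613 ≈ 80.324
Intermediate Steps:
√(m(y, -88) + (-26 + 67*98)) = √(-88 + (-26 + 67*98)) = √(-88 + (-26 + 6566)) = √(-88 + 6540) = √6452 = 2*√1613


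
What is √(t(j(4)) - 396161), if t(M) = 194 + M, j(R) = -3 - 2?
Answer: 2*I*√98993 ≈ 629.26*I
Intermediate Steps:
j(R) = -5
√(t(j(4)) - 396161) = √((194 - 5) - 396161) = √(189 - 396161) = √(-395972) = 2*I*√98993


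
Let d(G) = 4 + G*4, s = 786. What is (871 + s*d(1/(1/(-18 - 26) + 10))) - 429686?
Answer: -186731233/439 ≈ -4.2536e+5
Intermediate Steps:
d(G) = 4 + 4*G
(871 + s*d(1/(1/(-18 - 26) + 10))) - 429686 = (871 + 786*(4 + 4/(1/(-18 - 26) + 10))) - 429686 = (871 + 786*(4 + 4/(1/(-44) + 10))) - 429686 = (871 + 786*(4 + 4/(-1/44 + 10))) - 429686 = (871 + 786*(4 + 4/(439/44))) - 429686 = (871 + 786*(4 + 4*(44/439))) - 429686 = (871 + 786*(4 + 176/439)) - 429686 = (871 + 786*(1932/439)) - 429686 = (871 + 1518552/439) - 429686 = 1900921/439 - 429686 = -186731233/439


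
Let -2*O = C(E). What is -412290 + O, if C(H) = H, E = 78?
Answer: -412329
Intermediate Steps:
O = -39 (O = -1/2*78 = -39)
-412290 + O = -412290 - 39 = -412329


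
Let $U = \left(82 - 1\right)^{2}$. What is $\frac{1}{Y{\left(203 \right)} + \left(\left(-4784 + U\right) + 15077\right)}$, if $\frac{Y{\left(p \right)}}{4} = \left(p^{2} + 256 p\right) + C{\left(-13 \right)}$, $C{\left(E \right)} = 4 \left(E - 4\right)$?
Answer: $\frac{1}{389290} \approx 2.5688 \cdot 10^{-6}$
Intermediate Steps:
$C{\left(E \right)} = -16 + 4 E$ ($C{\left(E \right)} = 4 \left(-4 + E\right) = -16 + 4 E$)
$U = 6561$ ($U = 81^{2} = 6561$)
$Y{\left(p \right)} = -272 + 4 p^{2} + 1024 p$ ($Y{\left(p \right)} = 4 \left(\left(p^{2} + 256 p\right) + \left(-16 + 4 \left(-13\right)\right)\right) = 4 \left(\left(p^{2} + 256 p\right) - 68\right) = 4 \left(-68 + p^{2} + 256 p\right) = -272 + 4 p^{2} + 1024 p$)
$\frac{1}{Y{\left(203 \right)} + \left(\left(-4784 + U\right) + 15077\right)} = \frac{1}{\left(-272 + 4 \cdot 203^{2} + 1024 \cdot 203\right) + \left(\left(-4784 + 6561\right) + 15077\right)} = \frac{1}{\left(-272 + 4 \cdot 41209 + 207872\right) + \left(1777 + 15077\right)} = \frac{1}{\left(-272 + 164836 + 207872\right) + 16854} = \frac{1}{372436 + 16854} = \frac{1}{389290}$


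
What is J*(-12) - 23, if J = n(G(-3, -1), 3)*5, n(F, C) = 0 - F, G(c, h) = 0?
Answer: -23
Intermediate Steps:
n(F, C) = -F
J = 0 (J = -1*0*5 = 0*5 = 0)
J*(-12) - 23 = 0*(-12) - 23 = 0 - 23 = -23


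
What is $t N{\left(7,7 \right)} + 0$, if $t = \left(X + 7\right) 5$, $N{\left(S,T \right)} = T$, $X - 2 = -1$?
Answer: $280$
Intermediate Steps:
$X = 1$ ($X = 2 - 1 = 1$)
$t = 40$ ($t = \left(1 + 7\right) 5 = 8 \cdot 5 = 40$)
$t N{\left(7,7 \right)} + 0 = 40 \cdot 7 + 0 = 280 + 0 = 280$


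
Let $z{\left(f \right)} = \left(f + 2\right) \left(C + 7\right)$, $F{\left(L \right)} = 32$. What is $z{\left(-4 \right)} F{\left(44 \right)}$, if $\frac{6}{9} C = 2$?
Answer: $-640$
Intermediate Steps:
$C = 3$ ($C = \frac{3}{2} \cdot 2 = 3$)
$z{\left(f \right)} = 20 + 10 f$ ($z{\left(f \right)} = \left(f + 2\right) \left(3 + 7\right) = \left(2 + f\right) 10 = 20 + 10 f$)
$z{\left(-4 \right)} F{\left(44 \right)} = \left(20 + 10 \left(-4\right)\right) 32 = \left(20 - 40\right) 32 = \left(-20\right) 32 = -640$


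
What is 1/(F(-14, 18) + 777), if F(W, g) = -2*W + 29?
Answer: 1/834 ≈ 0.0011990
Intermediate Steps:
F(W, g) = 29 - 2*W
1/(F(-14, 18) + 777) = 1/((29 - 2*(-14)) + 777) = 1/((29 + 28) + 777) = 1/(57 + 777) = 1/834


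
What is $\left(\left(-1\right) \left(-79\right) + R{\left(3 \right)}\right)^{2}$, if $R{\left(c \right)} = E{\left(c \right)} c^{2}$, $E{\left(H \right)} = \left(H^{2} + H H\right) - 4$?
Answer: $42025$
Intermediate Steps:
$E{\left(H \right)} = -4 + 2 H^{2}$ ($E{\left(H \right)} = \left(H^{2} + H^{2}\right) - 4 = 2 H^{2} - 4 = -4 + 2 H^{2}$)
$R{\left(c \right)} = c^{2} \left(-4 + 2 c^{2}\right)$ ($R{\left(c \right)} = \left(-4 + 2 c^{2}\right) c^{2} = c^{2} \left(-4 + 2 c^{2}\right)$)
$\left(\left(-1\right) \left(-79\right) + R{\left(3 \right)}\right)^{2} = \left(\left(-1\right) \left(-79\right) + 2 \cdot 3^{2} \left(-2 + 3^{2}\right)\right)^{2} = \left(79 + 2 \cdot 9 \left(-2 + 9\right)\right)^{2} = \left(79 + 2 \cdot 9 \cdot 7\right)^{2} = \left(79 + 126\right)^{2} = 205^{2} = 42025$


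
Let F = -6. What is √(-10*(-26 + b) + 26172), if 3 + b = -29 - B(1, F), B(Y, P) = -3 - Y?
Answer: 6*√742 ≈ 163.44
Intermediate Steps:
b = -28 (b = -3 + (-29 - (-3 - 1*1)) = -3 + (-29 - (-3 - 1)) = -3 + (-29 - 1*(-4)) = -3 + (-29 + 4) = -3 - 25 = -28)
√(-10*(-26 + b) + 26172) = √(-10*(-26 - 28) + 26172) = √(-10*(-54) + 26172) = √(540 + 26172) = √26712 = 6*√742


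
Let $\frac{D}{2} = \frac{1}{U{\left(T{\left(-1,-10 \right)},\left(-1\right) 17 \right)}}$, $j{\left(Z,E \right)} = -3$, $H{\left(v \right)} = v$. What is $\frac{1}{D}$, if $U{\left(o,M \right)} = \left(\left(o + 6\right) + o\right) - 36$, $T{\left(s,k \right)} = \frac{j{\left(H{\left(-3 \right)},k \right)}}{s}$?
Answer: $-12$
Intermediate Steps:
$T{\left(s,k \right)} = - \frac{3}{s}$
$U{\left(o,M \right)} = -30 + 2 o$ ($U{\left(o,M \right)} = \left(\left(6 + o\right) + o\right) - 36 = \left(6 + 2 o\right) - 36 = -30 + 2 o$)
$D = - \frac{1}{12}$ ($D = \frac{2}{-30 + 2 \left(- \frac{3}{-1}\right)} = \frac{2}{-30 + 2 \left(\left(-3\right) \left(-1\right)\right)} = \frac{2}{-30 + 2 \cdot 3} = \frac{2}{-30 + 6} = \frac{2}{-24} = 2 \left(- \frac{1}{24}\right) = - \frac{1}{12} \approx -0.083333$)
$\frac{1}{D} = \frac{1}{- \frac{1}{12}} = -12$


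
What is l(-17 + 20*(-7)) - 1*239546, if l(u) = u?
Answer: -239703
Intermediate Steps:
l(-17 + 20*(-7)) - 1*239546 = (-17 + 20*(-7)) - 1*239546 = (-17 - 140) - 239546 = -157 - 239546 = -239703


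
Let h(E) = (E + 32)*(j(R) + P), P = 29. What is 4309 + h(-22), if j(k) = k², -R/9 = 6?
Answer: 33759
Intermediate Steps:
R = -54 (R = -9*6 = -54)
h(E) = 94240 + 2945*E (h(E) = (E + 32)*((-54)² + 29) = (32 + E)*(2916 + 29) = (32 + E)*2945 = 94240 + 2945*E)
4309 + h(-22) = 4309 + (94240 + 2945*(-22)) = 4309 + (94240 - 64790) = 4309 + 29450 = 33759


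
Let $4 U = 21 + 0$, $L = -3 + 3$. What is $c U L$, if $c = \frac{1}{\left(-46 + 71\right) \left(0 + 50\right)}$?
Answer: $0$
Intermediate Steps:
$L = 0$
$U = \frac{21}{4}$ ($U = \frac{21 + 0}{4} = \frac{1}{4} \cdot 21 = \frac{21}{4} \approx 5.25$)
$c = \frac{1}{1250}$ ($c = \frac{1}{25 \cdot 50} = \frac{1}{1250} \approx 0.0008$)
$c U L = \frac{\frac{21}{4} \cdot 0}{1250} = \frac{1}{1250} \cdot 0 = 0$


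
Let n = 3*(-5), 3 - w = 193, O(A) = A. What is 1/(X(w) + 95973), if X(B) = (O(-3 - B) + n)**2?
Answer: 1/125557 ≈ 7.9645e-6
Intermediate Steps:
w = -190 (w = 3 - 1*193 = 3 - 193 = -190)
n = -15
X(B) = (-18 - B)**2 (X(B) = ((-3 - B) - 15)**2 = (-18 - B)**2)
1/(X(w) + 95973) = 1/((18 - 190)**2 + 95973) = 1/((-172)**2 + 95973) = 1/(29584 + 95973) = 1/125557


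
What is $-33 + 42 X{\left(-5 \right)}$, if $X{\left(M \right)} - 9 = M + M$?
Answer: $-75$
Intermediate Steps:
$X{\left(M \right)} = 9 + 2 M$ ($X{\left(M \right)} = 9 + \left(M + M\right) = 9 + 2 M$)
$-33 + 42 X{\left(-5 \right)} = -33 + 42 \left(9 + 2 \left(-5\right)\right) = -33 + 42 \left(9 - 10\right) = -33 + 42 \left(-1\right) = -33 - 42 = -75$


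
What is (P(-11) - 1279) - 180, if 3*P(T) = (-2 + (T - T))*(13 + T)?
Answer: -4381/3 ≈ -1460.3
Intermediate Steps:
P(T) = -26/3 - 2*T/3 (P(T) = ((-2 + (T - T))*(13 + T))/3 = ((-2 + 0)*(13 + T))/3 = (-2*(13 + T))/3 = (-26 - 2*T)/3 = -26/3 - 2*T/3)
(P(-11) - 1279) - 180 = ((-26/3 - 2/3*(-11)) - 1279) - 180 = ((-26/3 + 22/3) - 1279) - 180 = (-4/3 - 1279) - 180 = -3841/3 - 180 = -4381/3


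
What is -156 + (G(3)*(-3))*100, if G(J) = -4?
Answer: 1044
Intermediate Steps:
-156 + (G(3)*(-3))*100 = -156 - 4*(-3)*100 = -156 + 12*100 = -156 + 1200 = 1044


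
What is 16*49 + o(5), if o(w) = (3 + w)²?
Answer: 848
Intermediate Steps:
16*49 + o(5) = 16*49 + (3 + 5)² = 784 + 8² = 784 + 64 = 848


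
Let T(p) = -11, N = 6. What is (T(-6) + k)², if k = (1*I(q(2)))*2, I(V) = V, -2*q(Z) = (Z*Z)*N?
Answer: 1225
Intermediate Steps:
q(Z) = -3*Z² (q(Z) = -Z*Z*6/2 = -Z²*6/2 = -3*Z²)
k = -24 (k = (1*(-3*2²))*2 = (1*(-3*4))*2 = (1*(-12))*2 = -12*2 = -24)
(T(-6) + k)² = (-11 - 24)² = (-35)² = 1225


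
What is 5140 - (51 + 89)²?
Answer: -14460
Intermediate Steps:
5140 - (51 + 89)² = 5140 - 1*140² = 5140 - 1*19600 = 5140 - 19600 = -14460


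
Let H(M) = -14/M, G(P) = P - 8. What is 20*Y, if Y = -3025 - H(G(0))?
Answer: -60535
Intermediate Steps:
G(P) = -8 + P
Y = -12107/4 (Y = -3025 - (-14)/(-8 + 0) = -3025 - (-14)/(-8) = -3025 - (-14)*(-1)/8 = -3025 - 1*7/4 = -3025 - 7/4 = -12107/4 ≈ -3026.8)
20*Y = 20*(-12107/4) = -60535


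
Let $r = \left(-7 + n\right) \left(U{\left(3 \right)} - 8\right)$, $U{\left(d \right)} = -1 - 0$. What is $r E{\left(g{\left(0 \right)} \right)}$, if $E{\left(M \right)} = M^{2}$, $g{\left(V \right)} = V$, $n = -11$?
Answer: $0$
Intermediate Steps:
$U{\left(d \right)} = -1$ ($U{\left(d \right)} = -1 + 0 = -1$)
$r = 162$ ($r = \left(-7 - 11\right) \left(-1 - 8\right) = \left(-18\right) \left(-9\right) = 162$)
$r E{\left(g{\left(0 \right)} \right)} = 162 \cdot 0^{2} = 162 \cdot 0 = 0$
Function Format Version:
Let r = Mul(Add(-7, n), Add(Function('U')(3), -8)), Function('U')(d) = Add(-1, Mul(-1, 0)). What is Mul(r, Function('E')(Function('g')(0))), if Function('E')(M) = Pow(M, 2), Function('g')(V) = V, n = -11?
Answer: 0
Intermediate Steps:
Function('U')(d) = -1 (Function('U')(d) = Add(-1, 0) = -1)
r = 162 (r = Mul(Add(-7, -11), Add(-1, -8)) = Mul(-18, -9) = 162)
Mul(r, Function('E')(Function('g')(0))) = Mul(162, Pow(0, 2)) = Mul(162, 0) = 0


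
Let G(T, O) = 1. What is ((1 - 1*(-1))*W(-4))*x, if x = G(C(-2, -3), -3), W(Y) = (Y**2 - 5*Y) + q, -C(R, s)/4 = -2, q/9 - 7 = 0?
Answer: 198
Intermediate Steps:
q = 63 (q = 63 + 9*0 = 63 + 0 = 63)
C(R, s) = 8 (C(R, s) = -4*(-2) = 8)
W(Y) = 63 + Y**2 - 5*Y (W(Y) = (Y**2 - 5*Y) + 63 = 63 + Y**2 - 5*Y)
x = 1
((1 - 1*(-1))*W(-4))*x = ((1 - 1*(-1))*(63 + (-4)**2 - 5*(-4)))*1 = ((1 + 1)*(63 + 16 + 20))*1 = (2*99)*1 = 198*1 = 198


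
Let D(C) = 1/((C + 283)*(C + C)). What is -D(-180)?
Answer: 1/37080 ≈ 2.6969e-5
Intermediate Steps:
D(C) = 1/(2*C*(283 + C)) (D(C) = 1/((283 + C)*(2*C)) = 1/(2*C*(283 + C)))
-D(-180) = -1/(2*(-180)*(283 - 180)) = -(-1)/(2*180*103) = -1*(-1/37080) = 1/37080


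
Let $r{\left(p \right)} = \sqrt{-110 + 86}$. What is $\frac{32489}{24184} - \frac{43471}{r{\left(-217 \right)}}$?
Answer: $\frac{32489}{24184} + \frac{43471 i \sqrt{6}}{12} \approx 1.3434 + 8873.5 i$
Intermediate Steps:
$r{\left(p \right)} = 2 i \sqrt{6}$ ($r{\left(p \right)} = \sqrt{-24} = 2 i \sqrt{6}$)
$\frac{32489}{24184} - \frac{43471}{r{\left(-217 \right)}} = \frac{32489}{24184} - \frac{43471}{2 i \sqrt{6}} = 32489 \cdot \frac{1}{24184} - 43471 \left(- \frac{i \sqrt{6}}{12}\right) = \frac{32489}{24184} + \frac{43471 i \sqrt{6}}{12}$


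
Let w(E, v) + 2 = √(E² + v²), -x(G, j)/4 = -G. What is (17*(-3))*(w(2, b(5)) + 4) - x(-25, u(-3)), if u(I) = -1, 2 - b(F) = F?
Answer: -2 - 51*√13 ≈ -185.88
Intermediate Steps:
b(F) = 2 - F
x(G, j) = 4*G (x(G, j) = -(-4)*G = 4*G)
w(E, v) = -2 + √(E² + v²)
(17*(-3))*(w(2, b(5)) + 4) - x(-25, u(-3)) = (17*(-3))*((-2 + √(2² + (2 - 1*5)²)) + 4) - 4*(-25) = -51*((-2 + √(4 + (2 - 5)²)) + 4) - 1*(-100) = -51*((-2 + √(4 + (-3)²)) + 4) + 100 = -51*((-2 + √(4 + 9)) + 4) + 100 = -51*((-2 + √13) + 4) + 100 = -51*(2 + √13) + 100 = (-102 - 51*√13) + 100 = -2 - 51*√13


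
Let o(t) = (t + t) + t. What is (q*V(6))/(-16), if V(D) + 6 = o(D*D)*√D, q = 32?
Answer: 12 - 216*√6 ≈ -517.09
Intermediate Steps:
o(t) = 3*t (o(t) = 2*t + t = 3*t)
V(D) = -6 + 3*D^(5/2) (V(D) = -6 + (3*(D*D))*√D = -6 + (3*D²)*√D = -6 + 3*D^(5/2))
(q*V(6))/(-16) = (32*(-6 + 3*6^(5/2)))/(-16) = (32*(-6 + 3*(36*√6)))*(-1/16) = (32*(-6 + 108*√6))*(-1/16) = (-192 + 3456*√6)*(-1/16) = 12 - 216*√6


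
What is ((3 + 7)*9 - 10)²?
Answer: 6400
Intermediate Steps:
((3 + 7)*9 - 10)² = (10*9 - 10)² = (90 - 10)² = 80² = 6400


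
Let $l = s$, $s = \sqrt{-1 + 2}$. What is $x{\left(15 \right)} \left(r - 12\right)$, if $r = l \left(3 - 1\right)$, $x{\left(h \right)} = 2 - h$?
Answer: $130$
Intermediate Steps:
$s = 1$ ($s = \sqrt{1} = 1$)
$l = 1$
$r = 2$ ($r = 1 \left(3 - 1\right) = 1 \cdot 2 = 2$)
$x{\left(15 \right)} \left(r - 12\right) = \left(2 - 15\right) \left(2 - 12\right) = \left(-13\right) \left(-10\right) = 130$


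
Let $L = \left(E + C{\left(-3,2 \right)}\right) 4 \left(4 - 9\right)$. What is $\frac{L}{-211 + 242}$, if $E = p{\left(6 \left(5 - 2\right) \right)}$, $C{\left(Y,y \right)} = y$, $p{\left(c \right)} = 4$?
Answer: $- \frac{120}{31} \approx -3.871$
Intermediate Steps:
$E = 4$
$L = -120$ ($L = \left(4 + 2\right) 4 \left(4 - 9\right) = 6 \cdot 4 \left(-5\right) = 24 \left(-5\right) = -120$)
$\frac{L}{-211 + 242} = - \frac{120}{-211 + 242} = - \frac{120}{31}$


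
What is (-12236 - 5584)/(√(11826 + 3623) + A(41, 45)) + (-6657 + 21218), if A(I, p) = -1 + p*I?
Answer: 4477679957/307717 + 1620*√15449/307717 ≈ 14552.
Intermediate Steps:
A(I, p) = -1 + I*p
(-12236 - 5584)/(√(11826 + 3623) + A(41, 45)) + (-6657 + 21218) = (-12236 - 5584)/(√(11826 + 3623) + (-1 + 41*45)) + (-6657 + 21218) = -17820/(√15449 + (-1 + 1845)) + 14561 = -17820/(√15449 + 1844) + 14561 = -17820/(1844 + √15449) + 14561 = 14561 - 17820/(1844 + √15449)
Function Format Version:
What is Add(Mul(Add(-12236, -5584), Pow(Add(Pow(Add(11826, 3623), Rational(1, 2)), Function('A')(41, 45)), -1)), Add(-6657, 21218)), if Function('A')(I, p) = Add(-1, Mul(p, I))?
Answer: Add(Rational(4477679957, 307717), Mul(Rational(1620, 307717), Pow(15449, Rational(1, 2)))) ≈ 14552.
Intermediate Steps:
Function('A')(I, p) = Add(-1, Mul(I, p))
Add(Mul(Add(-12236, -5584), Pow(Add(Pow(Add(11826, 3623), Rational(1, 2)), Function('A')(41, 45)), -1)), Add(-6657, 21218)) = Add(Mul(Add(-12236, -5584), Pow(Add(Pow(Add(11826, 3623), Rational(1, 2)), Add(-1, Mul(41, 45))), -1)), Add(-6657, 21218)) = Add(Mul(-17820, Pow(Add(Pow(15449, Rational(1, 2)), Add(-1, 1845)), -1)), 14561) = Add(Mul(-17820, Pow(Add(Pow(15449, Rational(1, 2)), 1844), -1)), 14561) = Add(Mul(-17820, Pow(Add(1844, Pow(15449, Rational(1, 2))), -1)), 14561) = Add(14561, Mul(-17820, Pow(Add(1844, Pow(15449, Rational(1, 2))), -1)))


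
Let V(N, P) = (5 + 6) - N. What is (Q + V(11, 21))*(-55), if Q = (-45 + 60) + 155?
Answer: -9350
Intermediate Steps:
V(N, P) = 11 - N
Q = 170 (Q = 15 + 155 = 170)
(Q + V(11, 21))*(-55) = (170 + (11 - 1*11))*(-55) = (170 + (11 - 11))*(-55) = (170 + 0)*(-55) = 170*(-55) = -9350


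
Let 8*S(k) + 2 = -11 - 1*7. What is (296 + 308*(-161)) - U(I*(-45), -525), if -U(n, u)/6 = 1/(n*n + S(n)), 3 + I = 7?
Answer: -3193875128/64795 ≈ -49292.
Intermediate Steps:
S(k) = -5/2 (S(k) = -1/4 + (-11 - 1*7)/8 = -1/4 + (-11 - 7)/8 = -1/4 + (1/8)*(-18) = -1/4 - 9/4 = -5/2)
I = 4 (I = -3 + 7 = 4)
U(n, u) = -6/(-5/2 + n**2) (U(n, u) = -6/(n*n - 5/2) = -6/(n**2 - 5/2) = -6/(-5/2 + n**2))
(296 + 308*(-161)) - U(I*(-45), -525) = (296 + 308*(-161)) - (-12)/(-5 + 2*(4*(-45))**2) = (296 - 49588) - (-12)/(-5 + 2*(-180)**2) = -49292 - (-12)/(-5 + 2*32400) = -49292 - (-12)/(-5 + 64800) = -49292 - (-12)/64795 = -49292 - 1*(-12/64795) = -49292 + 12/64795 = -3193875128/64795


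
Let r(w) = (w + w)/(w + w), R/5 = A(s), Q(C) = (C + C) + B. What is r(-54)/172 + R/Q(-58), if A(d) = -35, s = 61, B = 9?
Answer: 30207/18404 ≈ 1.6413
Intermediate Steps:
Q(C) = 9 + 2*C (Q(C) = (C + C) + 9 = 2*C + 9 = 9 + 2*C)
R = -175 (R = 5*(-35) = -175)
r(w) = 1 (r(w) = (2*w)/((2*w)) = (2*w)*(1/(2*w)) = 1)
r(-54)/172 + R/Q(-58) = 1/172 - 175/(9 + 2*(-58)) = 1*(1/172) - 175/(9 - 116) = 1/172 - 175/(-107) = 1/172 - 175*(-1/107) = 1/172 + 175/107 = 30207/18404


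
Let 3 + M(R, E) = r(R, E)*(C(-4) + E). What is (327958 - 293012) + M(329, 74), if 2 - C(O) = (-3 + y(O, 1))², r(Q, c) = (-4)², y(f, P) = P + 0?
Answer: 36095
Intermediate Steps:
y(f, P) = P
r(Q, c) = 16
C(O) = -2 (C(O) = 2 - (-3 + 1)² = 2 - 1*(-2)² = 2 - 1*4 = 2 - 4 = -2)
M(R, E) = -35 + 16*E (M(R, E) = -3 + 16*(-2 + E) = -3 + (-32 + 16*E) = -35 + 16*E)
(327958 - 293012) + M(329, 74) = (327958 - 293012) + (-35 + 16*74) = 34946 + (-35 + 1184) = 34946 + 1149 = 36095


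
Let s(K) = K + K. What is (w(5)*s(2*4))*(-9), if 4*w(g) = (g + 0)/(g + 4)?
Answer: -20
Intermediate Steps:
w(g) = g/(4*(4 + g)) (w(g) = ((g + 0)/(g + 4))/4 = (g/(4 + g))/4 = g/(4*(4 + g)))
s(K) = 2*K
(w(5)*s(2*4))*(-9) = (((¼)*5/(4 + 5))*(2*(2*4)))*(-9) = (((¼)*5/9)*(2*8))*(-9) = (((¼)*5*(⅑))*16)*(-9) = ((5/36)*16)*(-9) = (20/9)*(-9) = -20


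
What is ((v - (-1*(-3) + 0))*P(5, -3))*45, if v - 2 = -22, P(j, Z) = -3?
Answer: 3105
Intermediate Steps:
v = -20 (v = 2 - 22 = -20)
((v - (-1*(-3) + 0))*P(5, -3))*45 = ((-20 - (-1*(-3) + 0))*(-3))*45 = ((-20 - (3 + 0))*(-3))*45 = ((-20 - 1*3)*(-3))*45 = ((-20 - 3)*(-3))*45 = -23*(-3)*45 = 69*45 = 3105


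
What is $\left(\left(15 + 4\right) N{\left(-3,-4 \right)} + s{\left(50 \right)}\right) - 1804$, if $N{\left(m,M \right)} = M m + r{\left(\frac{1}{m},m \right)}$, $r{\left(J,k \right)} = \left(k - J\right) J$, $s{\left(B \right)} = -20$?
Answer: $- \frac{14212}{9} \approx -1579.1$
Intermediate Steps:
$r{\left(J,k \right)} = J \left(k - J\right)$
$N{\left(m,M \right)} = M m + \frac{m - \frac{1}{m}}{m}$
$\left(\left(15 + 4\right) N{\left(-3,-4 \right)} + s{\left(50 \right)}\right) - 1804 = \left(\left(15 + 4\right) \left(1 - \frac{1}{9} - -12\right) - 20\right) - 1804 = \left(19 \left(1 - \frac{1}{9} + 12\right) - 20\right) - 1804 = \left(19 \cdot \frac{116}{9} - 20\right) - 1804 = \left(\frac{2204}{9} - 20\right) - 1804 = \frac{2024}{9} - 1804 = - \frac{14212}{9}$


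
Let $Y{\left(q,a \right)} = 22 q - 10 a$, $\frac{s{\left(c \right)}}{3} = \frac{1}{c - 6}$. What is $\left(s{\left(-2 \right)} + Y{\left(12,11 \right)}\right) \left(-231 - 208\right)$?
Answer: $- \frac{539531}{8} \approx -67441.0$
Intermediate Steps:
$s{\left(c \right)} = \frac{3}{-6 + c}$ ($s{\left(c \right)} = \frac{3}{c - 6} = \frac{3}{-6 + c}$)
$Y{\left(q,a \right)} = - 10 a + 22 q$
$\left(s{\left(-2 \right)} + Y{\left(12,11 \right)}\right) \left(-231 - 208\right) = \left(\frac{3}{-6 - 2} + \left(\left(-10\right) 11 + 22 \cdot 12\right)\right) \left(-231 - 208\right) = \left(\frac{3}{-8} + \left(-110 + 264\right)\right) \left(-231 - 208\right) = \left(3 \left(- \frac{1}{8}\right) + 154\right) \left(-439\right) = \left(- \frac{3}{8} + 154\right) \left(-439\right) = \frac{1229}{8} \left(-439\right) = - \frac{539531}{8}$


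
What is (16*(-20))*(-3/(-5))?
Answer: -192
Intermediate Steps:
(16*(-20))*(-3/(-5)) = -(-960)*(-1)/5 = -320*⅗ = -192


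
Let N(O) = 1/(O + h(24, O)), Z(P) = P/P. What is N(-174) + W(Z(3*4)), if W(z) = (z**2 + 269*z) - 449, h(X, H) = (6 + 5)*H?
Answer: -373753/2088 ≈ -179.00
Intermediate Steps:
h(X, H) = 11*H
Z(P) = 1
N(O) = 1/(12*O) (N(O) = 1/(O + 11*O) = 1/(12*O))
W(z) = -449 + z**2 + 269*z
N(-174) + W(Z(3*4)) = (1/12)/(-174) + (-449 + 1**2 + 269*1) = (1/12)*(-1/174) + (-449 + 1 + 269) = -1/2088 - 179 = -373753/2088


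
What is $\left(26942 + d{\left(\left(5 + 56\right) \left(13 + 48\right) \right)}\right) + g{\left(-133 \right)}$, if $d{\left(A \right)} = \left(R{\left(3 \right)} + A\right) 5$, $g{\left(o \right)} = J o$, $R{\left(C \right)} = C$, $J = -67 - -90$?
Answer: $42503$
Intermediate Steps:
$J = 23$ ($J = -67 + 90 = 23$)
$g{\left(o \right)} = 23 o$
$d{\left(A \right)} = 15 + 5 A$ ($d{\left(A \right)} = \left(3 + A\right) 5 = 15 + 5 A$)
$\left(26942 + d{\left(\left(5 + 56\right) \left(13 + 48\right) \right)}\right) + g{\left(-133 \right)} = \left(26942 + \left(15 + 5 \left(5 + 56\right) \left(13 + 48\right)\right)\right) + 23 \left(-133\right) = \left(26942 + \left(15 + 5 \cdot 61 \cdot 61\right)\right) - 3059 = \left(26942 + \left(15 + 5 \cdot 3721\right)\right) - 3059 = \left(26942 + \left(15 + 18605\right)\right) - 3059 = \left(26942 + 18620\right) - 3059 = 45562 - 3059 = 42503$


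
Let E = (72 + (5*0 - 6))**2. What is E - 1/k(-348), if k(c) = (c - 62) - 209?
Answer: 2696365/619 ≈ 4356.0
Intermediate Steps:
k(c) = -271 + c (k(c) = (-62 + c) - 209 = -271 + c)
E = 4356 (E = (72 + (0 - 6))**2 = (72 - 6)**2 = 66**2 = 4356)
E - 1/k(-348) = 4356 - 1/(-271 - 348) = 4356 - 1/(-619) = 4356 - 1*(-1/619) = 4356 + 1/619 = 2696365/619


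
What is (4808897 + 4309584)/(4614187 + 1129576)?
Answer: 9118481/5743763 ≈ 1.5875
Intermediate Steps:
(4808897 + 4309584)/(4614187 + 1129576) = 9118481/5743763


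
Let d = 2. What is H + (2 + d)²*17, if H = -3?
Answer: 269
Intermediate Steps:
H + (2 + d)²*17 = -3 + (2 + 2)²*17 = -3 + 4²*17 = -3 + 16*17 = -3 + 272 = 269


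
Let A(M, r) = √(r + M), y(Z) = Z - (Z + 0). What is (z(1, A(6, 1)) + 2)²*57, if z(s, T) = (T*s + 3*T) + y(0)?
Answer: 6612 + 912*√7 ≈ 9024.9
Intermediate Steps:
y(Z) = 0 (y(Z) = Z - Z = 0)
A(M, r) = √(M + r)
z(s, T) = 3*T + T*s (z(s, T) = (T*s + 3*T) + 0 = (3*T + T*s) + 0 = 3*T + T*s)
(z(1, A(6, 1)) + 2)²*57 = (√(6 + 1)*(3 + 1) + 2)²*57 = (√7*4 + 2)²*57 = (4*√7 + 2)²*57 = (2 + 4*√7)²*57 = 57*(2 + 4*√7)²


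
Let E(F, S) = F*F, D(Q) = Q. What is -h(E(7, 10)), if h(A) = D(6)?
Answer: -6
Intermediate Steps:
E(F, S) = F²
h(A) = 6
-h(E(7, 10)) = -1*6 = -6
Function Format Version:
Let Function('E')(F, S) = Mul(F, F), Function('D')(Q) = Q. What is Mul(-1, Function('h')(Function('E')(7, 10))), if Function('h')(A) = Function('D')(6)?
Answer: -6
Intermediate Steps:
Function('E')(F, S) = Pow(F, 2)
Function('h')(A) = 6
Mul(-1, Function('h')(Function('E')(7, 10))) = Mul(-1, 6) = -6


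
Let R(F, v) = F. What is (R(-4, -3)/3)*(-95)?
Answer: 380/3 ≈ 126.67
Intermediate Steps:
(R(-4, -3)/3)*(-95) = (-4/3)*(-95) = ((1/3)*(-4))*(-95) = -4/3*(-95) = 380/3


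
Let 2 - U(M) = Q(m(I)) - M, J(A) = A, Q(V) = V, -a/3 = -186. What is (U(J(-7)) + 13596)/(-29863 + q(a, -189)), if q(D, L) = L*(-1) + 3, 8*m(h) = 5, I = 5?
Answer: -108723/237368 ≈ -0.45804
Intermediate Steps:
a = 558 (a = -3*(-186) = 558)
m(h) = 5/8 (m(h) = (⅛)*5 = 5/8)
U(M) = 11/8 + M (U(M) = 2 - (5/8 - M) = 2 + (-5/8 + M) = 11/8 + M)
q(D, L) = 3 - L (q(D, L) = -L + 3 = 3 - L)
(U(J(-7)) + 13596)/(-29863 + q(a, -189)) = ((11/8 - 7) + 13596)/(-29863 + (3 - 1*(-189))) = (-45/8 + 13596)/(-29863 + (3 + 189)) = 108723/(8*(-29863 + 192)) = (108723/8)/(-29671) = (108723/8)*(-1/29671) = -108723/237368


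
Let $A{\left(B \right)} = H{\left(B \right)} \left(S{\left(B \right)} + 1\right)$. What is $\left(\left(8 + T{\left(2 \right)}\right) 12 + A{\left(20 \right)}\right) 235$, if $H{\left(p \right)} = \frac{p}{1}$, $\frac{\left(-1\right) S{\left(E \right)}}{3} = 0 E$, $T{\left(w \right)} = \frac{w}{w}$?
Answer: $30080$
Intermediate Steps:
$T{\left(w \right)} = 1$
$S{\left(E \right)} = 0$ ($S{\left(E \right)} = - 3 \cdot 0 E = \left(-3\right) 0 = 0$)
$H{\left(p \right)} = p$ ($H{\left(p \right)} = p 1 = p$)
$A{\left(B \right)} = B$ ($A{\left(B \right)} = B \left(0 + 1\right) = B 1 = B$)
$\left(\left(8 + T{\left(2 \right)}\right) 12 + A{\left(20 \right)}\right) 235 = \left(\left(8 + 1\right) 12 + 20\right) 235 = \left(9 \cdot 12 + 20\right) 235 = \left(108 + 20\right) 235 = 128 \cdot 235 = 30080$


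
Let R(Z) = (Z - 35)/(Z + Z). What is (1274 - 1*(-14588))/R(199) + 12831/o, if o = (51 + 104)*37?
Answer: 9051898786/235135 ≈ 38497.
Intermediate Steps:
R(Z) = (-35 + Z)/(2*Z) (R(Z) = (-35 + Z)/((2*Z)) = (-35 + Z)*(1/(2*Z)) = (-35 + Z)/(2*Z))
o = 5735 (o = 155*37 = 5735)
(1274 - 1*(-14588))/R(199) + 12831/o = (1274 - 1*(-14588))/(((1/2)*(-35 + 199)/199)) + 12831/5735 = (1274 + 14588)/(((1/2)*(1/199)*164)) + 12831*(1/5735) = 15862/(82/199) + 12831/5735 = 15862*(199/82) + 12831/5735 = 1578269/41 + 12831/5735 = 9051898786/235135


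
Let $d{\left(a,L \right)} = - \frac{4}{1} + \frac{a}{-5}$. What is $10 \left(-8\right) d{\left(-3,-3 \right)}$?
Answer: $272$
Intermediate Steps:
$d{\left(a,L \right)} = -4 - \frac{a}{5}$ ($d{\left(a,L \right)} = \left(-4\right) 1 + a \left(- \frac{1}{5}\right) = -4 - \frac{a}{5}$)
$10 \left(-8\right) d{\left(-3,-3 \right)} = 10 \left(-8\right) \left(-4 - - \frac{3}{5}\right) = - 80 \left(-4 + \frac{3}{5}\right) = \left(-80\right) \left(- \frac{17}{5}\right) = 272$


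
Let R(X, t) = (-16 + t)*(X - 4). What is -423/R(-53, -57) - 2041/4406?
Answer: -3452113/6111122 ≈ -0.56489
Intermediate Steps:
R(X, t) = (-16 + t)*(-4 + X)
-423/R(-53, -57) - 2041/4406 = -423/(64 - 16*(-53) - 4*(-57) - 53*(-57)) - 2041/4406 = -423/(64 + 848 + 228 + 3021) - 2041*1/4406 = -423/4161 - 2041/4406 = -423*1/4161 - 2041/4406 = -141/1387 - 2041/4406 = -3452113/6111122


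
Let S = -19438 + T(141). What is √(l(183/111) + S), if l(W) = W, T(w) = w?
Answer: 2*I*√6603834/37 ≈ 138.91*I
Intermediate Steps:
S = -19297 (S = -19438 + 141 = -19297)
√(l(183/111) + S) = √(183/111 - 19297) = √(183*(1/111) - 19297) = √(61/37 - 19297) = √(-713928/37) = 2*I*√6603834/37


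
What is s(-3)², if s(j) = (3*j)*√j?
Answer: -243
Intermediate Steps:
s(j) = 3*j^(3/2)
s(-3)² = (3*(-3)^(3/2))² = (3*(-3*I*√3))² = (-9*I*√3)² = -243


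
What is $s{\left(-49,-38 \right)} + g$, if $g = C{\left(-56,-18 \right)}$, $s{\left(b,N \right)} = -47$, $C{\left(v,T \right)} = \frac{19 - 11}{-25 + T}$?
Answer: $- \frac{2029}{43} \approx -47.186$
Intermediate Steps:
$C{\left(v,T \right)} = \frac{8}{-25 + T}$
$g = - \frac{8}{43}$ ($g = \frac{8}{-25 - 18} = \frac{8}{-43} = 8 \left(- \frac{1}{43}\right) = - \frac{8}{43} \approx -0.18605$)
$s{\left(-49,-38 \right)} + g = -47 - \frac{8}{43} = - \frac{2029}{43}$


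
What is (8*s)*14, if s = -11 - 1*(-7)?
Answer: -448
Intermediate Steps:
s = -4 (s = -11 + 7 = -4)
(8*s)*14 = (8*(-4))*14 = -32*14 = -448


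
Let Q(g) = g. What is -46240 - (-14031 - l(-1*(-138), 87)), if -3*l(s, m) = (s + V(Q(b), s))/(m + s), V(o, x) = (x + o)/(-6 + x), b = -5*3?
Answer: -956613413/29700 ≈ -32209.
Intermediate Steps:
b = -15
V(o, x) = (o + x)/(-6 + x)
l(s, m) = -(s + (-15 + s)/(-6 + s))/(3*(m + s))
-46240 - (-14031 - l(-1*(-138), 87)) = -46240 - (-14031 - (15 - (-1)*(-138) - (-1*(-138))*(-6 - 1*(-138)))/(3*(-6 - 1*(-138))*(87 - 1*(-138)))) = -46240 - (-14031 - (15 - 1*138 - 1*138*(-6 + 138))/(3*(-6 + 138)*(87 + 138))) = -46240 - (-14031 - (15 - 138 - 1*138*132)/(3*132*225)) = -46240 - (-14031 - (15 - 138 - 18216)/(3*132*225)) = -46240 - (-14031 - (-18339)/(3*132*225)) = -46240 - (-14031 - 1*(-6113/29700)) = -46240 - (-14031 + 6113/29700) = -46240 - 1*(-416714587/29700) = -46240 + 416714587/29700 = -956613413/29700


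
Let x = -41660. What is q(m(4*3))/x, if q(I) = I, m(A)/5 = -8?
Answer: 2/2083 ≈ 0.00096015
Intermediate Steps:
m(A) = -40 (m(A) = 5*(-8) = -40)
q(m(4*3))/x = -40/(-41660) = -40*(-1/41660) = 2/2083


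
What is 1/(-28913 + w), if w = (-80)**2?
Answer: -1/22513 ≈ -4.4419e-5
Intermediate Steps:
w = 6400
1/(-28913 + w) = 1/(-28913 + 6400) = 1/(-22513) = -1/22513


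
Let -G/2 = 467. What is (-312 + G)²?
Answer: 1552516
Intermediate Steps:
G = -934 (G = -2*467 = -934)
(-312 + G)² = (-312 - 934)² = (-1246)² = 1552516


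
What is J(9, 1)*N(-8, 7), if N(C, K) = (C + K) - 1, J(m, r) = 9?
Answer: -18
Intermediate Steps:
N(C, K) = -1 + C + K
J(9, 1)*N(-8, 7) = 9*(-1 - 8 + 7) = 9*(-2) = -18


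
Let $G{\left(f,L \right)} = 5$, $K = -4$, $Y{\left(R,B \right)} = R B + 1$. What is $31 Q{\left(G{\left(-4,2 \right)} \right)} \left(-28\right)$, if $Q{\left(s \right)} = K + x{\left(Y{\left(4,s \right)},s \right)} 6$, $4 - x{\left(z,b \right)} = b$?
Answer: $8680$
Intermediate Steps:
$Y{\left(R,B \right)} = 1 + B R$ ($Y{\left(R,B \right)} = B R + 1 = 1 + B R$)
$x{\left(z,b \right)} = 4 - b$
$Q{\left(s \right)} = 20 - 6 s$ ($Q{\left(s \right)} = -4 + \left(4 - s\right) 6 = -4 - \left(-24 + 6 s\right) = 20 - 6 s$)
$31 Q{\left(G{\left(-4,2 \right)} \right)} \left(-28\right) = 31 \left(20 - 30\right) \left(-28\right) = 31 \left(-10\right) \left(-28\right) = \left(-310\right) \left(-28\right) = 8680$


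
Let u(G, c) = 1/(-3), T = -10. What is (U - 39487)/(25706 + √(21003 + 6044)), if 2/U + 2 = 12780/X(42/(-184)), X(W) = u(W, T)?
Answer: -19459577676268/12667648298519 + 757005278*√27047/12667648298519 ≈ -1.5263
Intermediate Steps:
u(G, c) = -⅓
X(W) = -⅓
U = -1/19171 (U = 2/(-2 + 12780/(-⅓)) = 2/(-2 + 12780*(-3)) = 2/(-2 - 38340) = 2/(-38342) = 2*(-1/38342) = -1/19171 ≈ -5.2162e-5)
(U - 39487)/(25706 + √(21003 + 6044)) = (-1/19171 - 39487)/(25706 + √(21003 + 6044)) = -757005278/(19171*(25706 + √27047))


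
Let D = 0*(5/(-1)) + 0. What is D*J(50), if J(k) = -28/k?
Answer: 0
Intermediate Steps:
D = 0 (D = 0*(5*(-1)) + 0 = 0*(-5) + 0 = 0 + 0 = 0)
D*J(50) = 0*(-28/50) = 0*(-28*1/50) = 0*(-14/25) = 0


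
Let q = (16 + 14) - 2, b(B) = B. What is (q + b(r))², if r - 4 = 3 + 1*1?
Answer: 1296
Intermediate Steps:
r = 8 (r = 4 + (3 + 1*1) = 4 + (3 + 1) = 4 + 4 = 8)
q = 28 (q = 30 - 2 = 28)
(q + b(r))² = (28 + 8)² = 36² = 1296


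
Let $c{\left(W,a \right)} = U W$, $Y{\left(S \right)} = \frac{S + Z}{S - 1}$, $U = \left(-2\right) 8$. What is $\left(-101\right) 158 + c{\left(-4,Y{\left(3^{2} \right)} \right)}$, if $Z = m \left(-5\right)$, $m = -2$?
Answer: $-15894$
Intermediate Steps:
$U = -16$
$Z = 10$ ($Z = \left(-2\right) \left(-5\right) = 10$)
$Y{\left(S \right)} = \frac{10 + S}{-1 + S}$ ($Y{\left(S \right)} = \frac{S + 10}{S - 1} = \frac{10 + S}{-1 + S}$)
$c{\left(W,a \right)} = - 16 W$
$\left(-101\right) 158 + c{\left(-4,Y{\left(3^{2} \right)} \right)} = \left(-101\right) 158 - -64 = -15958 + 64 = -15894$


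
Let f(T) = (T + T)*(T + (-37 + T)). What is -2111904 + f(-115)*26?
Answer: -515244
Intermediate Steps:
f(T) = 2*T*(-37 + 2*T) (f(T) = (2*T)*(-37 + 2*T) = 2*T*(-37 + 2*T))
-2111904 + f(-115)*26 = -2111904 + (2*(-115)*(-37 + 2*(-115)))*26 = -2111904 + (2*(-115)*(-37 - 230))*26 = -2111904 + (2*(-115)*(-267))*26 = -2111904 + 61410*26 = -2111904 + 1596660 = -515244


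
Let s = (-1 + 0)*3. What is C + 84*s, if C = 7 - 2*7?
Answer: -259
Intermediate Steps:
s = -3 (s = -1*3 = -3)
C = -7 (C = 7 - 14 = -7)
C + 84*s = -7 + 84*(-3) = -7 - 252 = -259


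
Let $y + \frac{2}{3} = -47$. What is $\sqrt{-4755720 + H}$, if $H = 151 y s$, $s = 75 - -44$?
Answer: $\frac{i \sqrt{50510181}}{3} \approx 2369.0 i$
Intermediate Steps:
$y = - \frac{143}{3}$ ($y = - \frac{2}{3} - 47 = - \frac{143}{3} \approx -47.667$)
$s = 119$ ($s = 75 + 44 = 119$)
$H = - \frac{2569567}{3}$ ($H = 151 \left(- \frac{143}{3}\right) 119 = \left(- \frac{21593}{3}\right) 119 = - \frac{2569567}{3} \approx -8.5652 \cdot 10^{5}$)
$\sqrt{-4755720 + H} = \sqrt{-4755720 - \frac{2569567}{3}} = \sqrt{- \frac{16836727}{3}} = \frac{i \sqrt{50510181}}{3}$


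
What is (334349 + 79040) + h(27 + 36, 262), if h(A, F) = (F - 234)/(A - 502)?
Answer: 181477743/439 ≈ 4.1339e+5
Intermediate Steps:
h(A, F) = (-234 + F)/(-502 + A)
(334349 + 79040) + h(27 + 36, 262) = (334349 + 79040) + (-234 + 262)/(-502 + (27 + 36)) = 413389 + 28/(-502 + 63) = 413389 + 28/(-439) = 413389 - 1/439*28 = 413389 - 28/439 = 181477743/439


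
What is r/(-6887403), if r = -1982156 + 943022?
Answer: 346378/2295801 ≈ 0.15087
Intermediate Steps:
r = -1039134
r/(-6887403) = -1039134/(-6887403) = -1039134*(-1/6887403) = 346378/2295801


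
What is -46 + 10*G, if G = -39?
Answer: -436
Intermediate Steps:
-46 + 10*G = -46 + 10*(-39) = -46 - 390 = -436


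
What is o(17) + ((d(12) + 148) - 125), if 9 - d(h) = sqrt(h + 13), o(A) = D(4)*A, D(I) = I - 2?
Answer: 61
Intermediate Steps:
D(I) = -2 + I
o(A) = 2*A (o(A) = (-2 + 4)*A = 2*A)
d(h) = 9 - sqrt(13 + h) (d(h) = 9 - sqrt(h + 13) = 9 - sqrt(13 + h))
o(17) + ((d(12) + 148) - 125) = 2*17 + (((9 - sqrt(13 + 12)) + 148) - 125) = 34 + (((9 - sqrt(25)) + 148) - 125) = 34 + (((9 - 1*5) + 148) - 125) = 34 + (((9 - 5) + 148) - 125) = 34 + ((4 + 148) - 125) = 34 + (152 - 125) = 34 + 27 = 61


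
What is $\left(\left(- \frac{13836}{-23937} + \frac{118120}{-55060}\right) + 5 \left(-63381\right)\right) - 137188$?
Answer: $- \frac{9974726180529}{21966187} \approx -4.5409 \cdot 10^{5}$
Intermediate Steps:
$\left(\left(- \frac{13836}{-23937} + \frac{118120}{-55060}\right) + 5 \left(-63381\right)\right) - 137188 = \left(\left(\left(-13836\right) \left(- \frac{1}{23937}\right) + 118120 \left(- \frac{1}{55060}\right)\right) - 316905\right) - 137188 = \left(\left(\frac{4612}{7979} - \frac{5906}{2753}\right) - 316905\right) - 137188 = \left(- \frac{34427138}{21966187} - 316905\right) - 137188 = - \frac{6961228918373}{21966187} - 137188 = - \frac{9974726180529}{21966187}$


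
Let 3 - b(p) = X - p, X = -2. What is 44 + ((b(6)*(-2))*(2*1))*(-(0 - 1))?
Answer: 0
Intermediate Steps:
b(p) = 5 + p (b(p) = 3 - (-2 - p) = 3 + (2 + p) = 5 + p)
44 + ((b(6)*(-2))*(2*1))*(-(0 - 1)) = 44 + (((5 + 6)*(-2))*(2*1))*(-(0 - 1)) = 44 + ((11*(-2))*2)*(-1*(-1)) = 44 - 22*2*1 = 44 - 44*1 = 44 - 44 = 0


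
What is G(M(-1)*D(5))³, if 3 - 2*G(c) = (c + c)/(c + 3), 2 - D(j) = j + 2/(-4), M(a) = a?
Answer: 12167/10648 ≈ 1.1427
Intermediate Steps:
D(j) = 5/2 - j (D(j) = 2 - (j + 2/(-4)) = 2 - (j + 2*(-¼)) = 2 - (j - ½) = 2 - (-½ + j) = 2 + (½ - j) = 5/2 - j)
G(c) = 3/2 - c/(3 + c) (G(c) = 3/2 - (c + c)/(2*(c + 3)) = 3/2 - 2*c/(2*(3 + c)) = 3/2 - c/(3 + c))
G(M(-1)*D(5))³ = ((9 - (5/2 - 1*5))/(2*(3 - (5/2 - 1*5))))³ = ((9 - (5/2 - 5))/(2*(3 - (5/2 - 5))))³ = ((9 - 1*(-5/2))/(2*(3 - 1*(-5/2))))³ = ((9 + 5/2)/(2*(3 + 5/2)))³ = ((½)*(23/2)/(11/2))³ = ((½)*(2/11)*(23/2))³ = (23/22)³ = 12167/10648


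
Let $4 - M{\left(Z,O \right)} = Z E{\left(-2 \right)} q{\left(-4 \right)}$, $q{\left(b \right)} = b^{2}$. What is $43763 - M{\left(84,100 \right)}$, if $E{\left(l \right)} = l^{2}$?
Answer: $49135$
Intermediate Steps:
$M{\left(Z,O \right)} = 4 - 64 Z$ ($M{\left(Z,O \right)} = 4 - Z \left(-2\right)^{2} \left(-4\right)^{2} = 4 - Z 4 \cdot 16 = 4 - 4 Z 16 = 4 - 64 Z$)
$43763 - M{\left(84,100 \right)} = 43763 - \left(4 - 5376\right) = 43763 - -5372 = 43763 + 5372 = 49135$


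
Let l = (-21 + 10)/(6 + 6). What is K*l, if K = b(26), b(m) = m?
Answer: -143/6 ≈ -23.833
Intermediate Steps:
l = -11/12 ≈ -0.91667
K = 26
K*l = 26*(-11/12) = -143/6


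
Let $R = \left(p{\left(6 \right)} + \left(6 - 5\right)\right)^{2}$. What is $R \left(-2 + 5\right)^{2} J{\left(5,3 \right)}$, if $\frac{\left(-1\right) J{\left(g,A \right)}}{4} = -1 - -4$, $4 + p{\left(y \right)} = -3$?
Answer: $-3888$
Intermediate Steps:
$p{\left(y \right)} = -7$ ($p{\left(y \right)} = -4 - 3 = -7$)
$R = 36$ ($R = \left(-7 + \left(6 - 5\right)\right)^{2} = \left(-7 + 1\right)^{2} = \left(-6\right)^{2} = 36$)
$J{\left(g,A \right)} = -12$ ($J{\left(g,A \right)} = - 4 \left(-1 - -4\right) = - 4 \left(-1 + 4\right) = \left(-4\right) 3 = -12$)
$R \left(-2 + 5\right)^{2} J{\left(5,3 \right)} = 36 \left(-2 + 5\right)^{2} \left(-12\right) = 36 \cdot 3^{2} \left(-12\right) = 36 \cdot 9 \left(-12\right) = 324 \left(-12\right) = -3888$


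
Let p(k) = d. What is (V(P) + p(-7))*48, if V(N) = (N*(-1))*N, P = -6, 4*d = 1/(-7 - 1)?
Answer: -3459/2 ≈ -1729.5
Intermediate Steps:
d = -1/32 (d = 1/(4*(-7 - 1)) = (1/4)/(-8) = (1/4)*(-1/8) = -1/32 ≈ -0.031250)
p(k) = -1/32
V(N) = -N**2 (V(N) = (-N)*N = -N**2)
(V(P) + p(-7))*48 = (-1*(-6)**2 - 1/32)*48 = (-1*36 - 1/32)*48 = (-36 - 1/32)*48 = -1153/32*48 = -3459/2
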